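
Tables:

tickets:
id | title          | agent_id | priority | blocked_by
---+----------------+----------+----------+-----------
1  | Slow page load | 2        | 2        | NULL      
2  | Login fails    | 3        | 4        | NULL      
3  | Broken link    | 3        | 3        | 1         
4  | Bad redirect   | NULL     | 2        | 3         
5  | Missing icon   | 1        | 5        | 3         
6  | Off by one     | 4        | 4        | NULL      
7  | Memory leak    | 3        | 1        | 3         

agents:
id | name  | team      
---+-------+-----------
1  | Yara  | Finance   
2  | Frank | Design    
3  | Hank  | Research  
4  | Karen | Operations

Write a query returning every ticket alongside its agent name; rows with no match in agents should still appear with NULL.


LEFT JOIN keeps every row from tickets (the left table); where agent_id has no match in agents, the agent columns become NULL. Walk through each ticket:
  - ticket 1 (Slow page load): agent_id=2 -> matches Frank
  - ticket 2 (Login fails): agent_id=3 -> matches Hank
  - ticket 3 (Broken link): agent_id=3 -> matches Hank
  - ticket 4 (Bad redirect): agent_id=NULL, no match -> kept with NULL
  - ticket 5 (Missing icon): agent_id=1 -> matches Yara
  - ticket 6 (Off by one): agent_id=4 -> matches Karen
  - ticket 7 (Memory leak): agent_id=3 -> matches Hank
All 7 rows appear; 1 has NULL agent.

SQL:
SELECT a.title, b.name AS agent
FROM tickets a
LEFT JOIN agents b ON a.agent_id = b.id

Result:
title          | agent
---------------+------
Slow page load | Frank
Login fails    | Hank 
Broken link    | Hank 
Bad redirect   | NULL 
Missing icon   | Yara 
Off by one     | Karen
Memory leak    | Hank 


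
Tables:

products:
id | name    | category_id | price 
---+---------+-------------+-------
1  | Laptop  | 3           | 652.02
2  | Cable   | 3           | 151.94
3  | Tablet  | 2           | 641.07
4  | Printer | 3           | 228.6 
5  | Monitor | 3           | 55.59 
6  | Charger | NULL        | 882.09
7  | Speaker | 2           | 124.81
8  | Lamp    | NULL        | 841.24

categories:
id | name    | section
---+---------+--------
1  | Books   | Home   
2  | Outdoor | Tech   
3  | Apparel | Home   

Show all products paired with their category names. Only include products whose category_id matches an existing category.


INNER JOIN keeps only products rows whose category_id matches an id in categories. Walk through each product:
  - product 1 (Laptop): category_id=3 -> matches Apparel
  - product 2 (Cable): category_id=3 -> matches Apparel
  - product 3 (Tablet): category_id=2 -> matches Outdoor
  - product 4 (Printer): category_id=3 -> matches Apparel
  - product 5 (Monitor): category_id=3 -> matches Apparel
  - product 6 (Charger): category_id=NULL, no match -> dropped
  - product 7 (Speaker): category_id=2 -> matches Outdoor
  - product 8 (Lamp): category_id=NULL, no match -> dropped
So 2 of 8 rows are dropped.

SQL:
SELECT a.name, b.name AS category
FROM products a
INNER JOIN categories b ON a.category_id = b.id

Result:
name    | category
--------+---------
Laptop  | Apparel 
Cable   | Apparel 
Tablet  | Outdoor 
Printer | Apparel 
Monitor | Apparel 
Speaker | Outdoor 


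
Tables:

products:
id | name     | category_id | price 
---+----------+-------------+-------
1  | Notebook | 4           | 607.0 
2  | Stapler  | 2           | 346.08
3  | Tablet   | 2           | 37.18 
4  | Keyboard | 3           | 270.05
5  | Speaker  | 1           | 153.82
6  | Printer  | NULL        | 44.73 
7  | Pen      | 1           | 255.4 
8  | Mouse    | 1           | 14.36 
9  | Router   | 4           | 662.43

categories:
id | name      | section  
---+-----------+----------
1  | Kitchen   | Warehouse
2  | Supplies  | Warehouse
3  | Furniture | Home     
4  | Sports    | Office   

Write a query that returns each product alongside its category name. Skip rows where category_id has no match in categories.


INNER JOIN keeps only products rows whose category_id matches an id in categories. Walk through each product:
  - product 1 (Notebook): category_id=4 -> matches Sports
  - product 2 (Stapler): category_id=2 -> matches Supplies
  - product 3 (Tablet): category_id=2 -> matches Supplies
  - product 4 (Keyboard): category_id=3 -> matches Furniture
  - product 5 (Speaker): category_id=1 -> matches Kitchen
  - product 6 (Printer): category_id=NULL, no match -> dropped
  - product 7 (Pen): category_id=1 -> matches Kitchen
  - product 8 (Mouse): category_id=1 -> matches Kitchen
  - product 9 (Router): category_id=4 -> matches Sports
So 1 of 9 rows is dropped.

SQL:
SELECT a.name, b.name AS category
FROM products a
INNER JOIN categories b ON a.category_id = b.id

Result:
name     | category 
---------+----------
Notebook | Sports   
Stapler  | Supplies 
Tablet   | Supplies 
Keyboard | Furniture
Speaker  | Kitchen  
Pen      | Kitchen  
Mouse    | Kitchen  
Router   | Sports   


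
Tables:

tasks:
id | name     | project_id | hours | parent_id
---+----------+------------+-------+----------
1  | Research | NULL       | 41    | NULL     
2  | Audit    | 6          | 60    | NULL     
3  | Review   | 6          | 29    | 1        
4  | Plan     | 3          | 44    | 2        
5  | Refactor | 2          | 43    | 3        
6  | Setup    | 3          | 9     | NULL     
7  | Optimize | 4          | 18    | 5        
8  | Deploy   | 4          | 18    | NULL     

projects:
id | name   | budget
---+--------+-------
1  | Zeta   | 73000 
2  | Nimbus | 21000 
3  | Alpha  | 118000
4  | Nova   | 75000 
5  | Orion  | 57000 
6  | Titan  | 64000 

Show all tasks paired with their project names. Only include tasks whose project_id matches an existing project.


INNER JOIN keeps only tasks rows whose project_id matches an id in projects. Walk through each task:
  - task 1 (Research): project_id=NULL, no match -> dropped
  - task 2 (Audit): project_id=6 -> matches Titan
  - task 3 (Review): project_id=6 -> matches Titan
  - task 4 (Plan): project_id=3 -> matches Alpha
  - task 5 (Refactor): project_id=2 -> matches Nimbus
  - task 6 (Setup): project_id=3 -> matches Alpha
  - task 7 (Optimize): project_id=4 -> matches Nova
  - task 8 (Deploy): project_id=4 -> matches Nova
So 1 of 8 rows is dropped.

SQL:
SELECT a.name, b.name AS project
FROM tasks a
INNER JOIN projects b ON a.project_id = b.id

Result:
name     | project
---------+--------
Audit    | Titan  
Review   | Titan  
Plan     | Alpha  
Refactor | Nimbus 
Setup    | Alpha  
Optimize | Nova   
Deploy   | Nova   


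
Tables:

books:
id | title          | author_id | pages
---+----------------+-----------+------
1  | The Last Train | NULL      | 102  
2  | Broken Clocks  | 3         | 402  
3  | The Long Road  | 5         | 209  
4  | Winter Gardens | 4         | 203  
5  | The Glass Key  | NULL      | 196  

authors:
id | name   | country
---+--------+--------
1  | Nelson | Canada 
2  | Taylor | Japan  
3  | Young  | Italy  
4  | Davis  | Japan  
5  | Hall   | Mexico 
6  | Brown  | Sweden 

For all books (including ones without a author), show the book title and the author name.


LEFT JOIN keeps every row from books (the left table); where author_id has no match in authors, the author columns become NULL. Walk through each book:
  - book 1 (The Last Train): author_id=NULL, no match -> kept with NULL
  - book 2 (Broken Clocks): author_id=3 -> matches Young
  - book 3 (The Long Road): author_id=5 -> matches Hall
  - book 4 (Winter Gardens): author_id=4 -> matches Davis
  - book 5 (The Glass Key): author_id=NULL, no match -> kept with NULL
All 5 rows appear; 2 have NULL author.

SQL:
SELECT a.title, b.name AS author
FROM books a
LEFT JOIN authors b ON a.author_id = b.id

Result:
title          | author
---------------+-------
The Last Train | NULL  
Broken Clocks  | Young 
The Long Road  | Hall  
Winter Gardens | Davis 
The Glass Key  | NULL  


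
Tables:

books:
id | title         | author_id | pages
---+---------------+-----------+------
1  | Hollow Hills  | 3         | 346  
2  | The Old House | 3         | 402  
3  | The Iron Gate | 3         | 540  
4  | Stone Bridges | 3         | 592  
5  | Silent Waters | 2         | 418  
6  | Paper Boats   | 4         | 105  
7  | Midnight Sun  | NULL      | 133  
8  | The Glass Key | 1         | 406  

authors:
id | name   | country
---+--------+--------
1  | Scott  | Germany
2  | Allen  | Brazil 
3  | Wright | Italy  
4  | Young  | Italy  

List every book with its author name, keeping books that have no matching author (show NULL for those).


LEFT JOIN keeps every row from books (the left table); where author_id has no match in authors, the author columns become NULL. Walk through each book:
  - book 1 (Hollow Hills): author_id=3 -> matches Wright
  - book 2 (The Old House): author_id=3 -> matches Wright
  - book 3 (The Iron Gate): author_id=3 -> matches Wright
  - book 4 (Stone Bridges): author_id=3 -> matches Wright
  - book 5 (Silent Waters): author_id=2 -> matches Allen
  - book 6 (Paper Boats): author_id=4 -> matches Young
  - book 7 (Midnight Sun): author_id=NULL, no match -> kept with NULL
  - book 8 (The Glass Key): author_id=1 -> matches Scott
All 8 rows appear; 1 has NULL author.

SQL:
SELECT a.title, b.name AS author
FROM books a
LEFT JOIN authors b ON a.author_id = b.id

Result:
title         | author
--------------+-------
Hollow Hills  | Wright
The Old House | Wright
The Iron Gate | Wright
Stone Bridges | Wright
Silent Waters | Allen 
Paper Boats   | Young 
Midnight Sun  | NULL  
The Glass Key | Scott 


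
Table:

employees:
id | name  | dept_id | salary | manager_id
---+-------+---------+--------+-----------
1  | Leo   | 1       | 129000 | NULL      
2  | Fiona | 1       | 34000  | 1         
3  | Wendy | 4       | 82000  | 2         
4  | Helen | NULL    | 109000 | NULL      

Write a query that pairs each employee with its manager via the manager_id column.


This is a self-join: employees is joined to a second copy of itself, matching each row's manager_id to another row's id. Use LEFT JOIN so rows with manager_id=NULL are kept.
  - employee 1 (Leo): manager_id=NULL -> NULL
  - employee 2 (Fiona): manager_id=1 -> Leo
  - employee 3 (Wendy): manager_id=2 -> Fiona
  - employee 4 (Helen): manager_id=NULL -> NULL

SQL:
SELECT a.name AS item, b.name AS manager
FROM employees a
LEFT JOIN employees b ON a.manager_id = b.id

Result:
item  | manager
------+--------
Leo   | NULL   
Fiona | Leo    
Wendy | Fiona  
Helen | NULL   


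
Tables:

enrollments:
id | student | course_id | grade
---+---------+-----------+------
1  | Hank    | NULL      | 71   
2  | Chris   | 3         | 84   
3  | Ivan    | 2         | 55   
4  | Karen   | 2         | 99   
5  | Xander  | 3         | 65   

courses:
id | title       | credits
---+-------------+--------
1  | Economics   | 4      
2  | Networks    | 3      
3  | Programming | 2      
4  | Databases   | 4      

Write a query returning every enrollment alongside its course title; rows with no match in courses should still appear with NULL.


LEFT JOIN keeps every row from enrollments (the left table); where course_id has no match in courses, the course columns become NULL. Walk through each enrollment:
  - enrollment 1 (Hank): course_id=NULL, no match -> kept with NULL
  - enrollment 2 (Chris): course_id=3 -> matches Programming
  - enrollment 3 (Ivan): course_id=2 -> matches Networks
  - enrollment 4 (Karen): course_id=2 -> matches Networks
  - enrollment 5 (Xander): course_id=3 -> matches Programming
All 5 rows appear; 1 has NULL course.

SQL:
SELECT a.student, b.title AS course
FROM enrollments a
LEFT JOIN courses b ON a.course_id = b.id

Result:
student | course     
--------+------------
Hank    | NULL       
Chris   | Programming
Ivan    | Networks   
Karen   | Networks   
Xander  | Programming


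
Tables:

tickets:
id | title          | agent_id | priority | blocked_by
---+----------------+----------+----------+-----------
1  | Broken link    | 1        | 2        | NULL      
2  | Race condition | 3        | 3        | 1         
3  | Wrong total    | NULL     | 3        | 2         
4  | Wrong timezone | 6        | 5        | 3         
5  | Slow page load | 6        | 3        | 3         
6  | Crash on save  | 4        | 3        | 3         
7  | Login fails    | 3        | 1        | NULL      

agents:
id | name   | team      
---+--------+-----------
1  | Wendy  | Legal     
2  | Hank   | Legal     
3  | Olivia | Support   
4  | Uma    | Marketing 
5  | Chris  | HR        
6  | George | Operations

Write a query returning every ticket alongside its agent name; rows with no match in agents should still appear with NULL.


LEFT JOIN keeps every row from tickets (the left table); where agent_id has no match in agents, the agent columns become NULL. Walk through each ticket:
  - ticket 1 (Broken link): agent_id=1 -> matches Wendy
  - ticket 2 (Race condition): agent_id=3 -> matches Olivia
  - ticket 3 (Wrong total): agent_id=NULL, no match -> kept with NULL
  - ticket 4 (Wrong timezone): agent_id=6 -> matches George
  - ticket 5 (Slow page load): agent_id=6 -> matches George
  - ticket 6 (Crash on save): agent_id=4 -> matches Uma
  - ticket 7 (Login fails): agent_id=3 -> matches Olivia
All 7 rows appear; 1 has NULL agent.

SQL:
SELECT a.title, b.name AS agent
FROM tickets a
LEFT JOIN agents b ON a.agent_id = b.id

Result:
title          | agent 
---------------+-------
Broken link    | Wendy 
Race condition | Olivia
Wrong total    | NULL  
Wrong timezone | George
Slow page load | George
Crash on save  | Uma   
Login fails    | Olivia


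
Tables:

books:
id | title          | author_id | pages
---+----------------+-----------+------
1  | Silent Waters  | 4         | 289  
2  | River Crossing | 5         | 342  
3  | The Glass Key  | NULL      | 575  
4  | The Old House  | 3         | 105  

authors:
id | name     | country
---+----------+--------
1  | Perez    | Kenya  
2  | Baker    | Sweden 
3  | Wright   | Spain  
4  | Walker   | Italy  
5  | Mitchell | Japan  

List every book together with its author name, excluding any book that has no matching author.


INNER JOIN keeps only books rows whose author_id matches an id in authors. Walk through each book:
  - book 1 (Silent Waters): author_id=4 -> matches Walker
  - book 2 (River Crossing): author_id=5 -> matches Mitchell
  - book 3 (The Glass Key): author_id=NULL, no match -> dropped
  - book 4 (The Old House): author_id=3 -> matches Wright
So 1 of 4 rows is dropped.

SQL:
SELECT a.title, b.name AS author
FROM books a
INNER JOIN authors b ON a.author_id = b.id

Result:
title          | author  
---------------+---------
Silent Waters  | Walker  
River Crossing | Mitchell
The Old House  | Wright  


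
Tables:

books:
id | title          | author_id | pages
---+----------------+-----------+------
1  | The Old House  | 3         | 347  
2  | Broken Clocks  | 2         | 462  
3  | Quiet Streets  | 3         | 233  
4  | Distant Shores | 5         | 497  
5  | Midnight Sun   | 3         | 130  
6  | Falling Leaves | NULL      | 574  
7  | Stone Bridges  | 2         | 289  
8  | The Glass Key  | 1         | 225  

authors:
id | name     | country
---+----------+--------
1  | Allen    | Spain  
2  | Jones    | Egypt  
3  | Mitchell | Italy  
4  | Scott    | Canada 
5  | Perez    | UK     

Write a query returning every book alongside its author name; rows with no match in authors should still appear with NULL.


LEFT JOIN keeps every row from books (the left table); where author_id has no match in authors, the author columns become NULL. Walk through each book:
  - book 1 (The Old House): author_id=3 -> matches Mitchell
  - book 2 (Broken Clocks): author_id=2 -> matches Jones
  - book 3 (Quiet Streets): author_id=3 -> matches Mitchell
  - book 4 (Distant Shores): author_id=5 -> matches Perez
  - book 5 (Midnight Sun): author_id=3 -> matches Mitchell
  - book 6 (Falling Leaves): author_id=NULL, no match -> kept with NULL
  - book 7 (Stone Bridges): author_id=2 -> matches Jones
  - book 8 (The Glass Key): author_id=1 -> matches Allen
All 8 rows appear; 1 has NULL author.

SQL:
SELECT a.title, b.name AS author
FROM books a
LEFT JOIN authors b ON a.author_id = b.id

Result:
title          | author  
---------------+---------
The Old House  | Mitchell
Broken Clocks  | Jones   
Quiet Streets  | Mitchell
Distant Shores | Perez   
Midnight Sun   | Mitchell
Falling Leaves | NULL    
Stone Bridges  | Jones   
The Glass Key  | Allen   


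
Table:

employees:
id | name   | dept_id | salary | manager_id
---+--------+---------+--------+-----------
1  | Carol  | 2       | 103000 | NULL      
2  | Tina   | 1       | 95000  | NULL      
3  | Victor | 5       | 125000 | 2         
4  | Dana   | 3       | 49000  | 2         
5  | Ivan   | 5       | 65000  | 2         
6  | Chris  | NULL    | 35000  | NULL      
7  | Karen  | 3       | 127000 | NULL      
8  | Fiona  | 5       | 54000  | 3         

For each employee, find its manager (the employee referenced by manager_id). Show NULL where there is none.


This is a self-join: employees is joined to a second copy of itself, matching each row's manager_id to another row's id. Use LEFT JOIN so rows with manager_id=NULL are kept.
  - employee 1 (Carol): manager_id=NULL -> NULL
  - employee 2 (Tina): manager_id=NULL -> NULL
  - employee 3 (Victor): manager_id=2 -> Tina
  - employee 4 (Dana): manager_id=2 -> Tina
  - employee 5 (Ivan): manager_id=2 -> Tina
  - employee 6 (Chris): manager_id=NULL -> NULL
  - employee 7 (Karen): manager_id=NULL -> NULL
  - employee 8 (Fiona): manager_id=3 -> Victor

SQL:
SELECT a.name AS item, b.name AS manager
FROM employees a
LEFT JOIN employees b ON a.manager_id = b.id

Result:
item   | manager
-------+--------
Carol  | NULL   
Tina   | NULL   
Victor | Tina   
Dana   | Tina   
Ivan   | Tina   
Chris  | NULL   
Karen  | NULL   
Fiona  | Victor 


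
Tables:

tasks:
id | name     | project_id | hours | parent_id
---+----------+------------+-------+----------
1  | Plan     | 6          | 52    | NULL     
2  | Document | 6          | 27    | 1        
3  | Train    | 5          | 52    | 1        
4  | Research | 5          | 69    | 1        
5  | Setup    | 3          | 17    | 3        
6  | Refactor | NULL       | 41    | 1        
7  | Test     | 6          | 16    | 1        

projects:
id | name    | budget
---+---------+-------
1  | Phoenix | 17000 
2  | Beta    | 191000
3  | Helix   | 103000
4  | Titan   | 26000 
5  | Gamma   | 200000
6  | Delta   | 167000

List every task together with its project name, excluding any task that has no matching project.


INNER JOIN keeps only tasks rows whose project_id matches an id in projects. Walk through each task:
  - task 1 (Plan): project_id=6 -> matches Delta
  - task 2 (Document): project_id=6 -> matches Delta
  - task 3 (Train): project_id=5 -> matches Gamma
  - task 4 (Research): project_id=5 -> matches Gamma
  - task 5 (Setup): project_id=3 -> matches Helix
  - task 6 (Refactor): project_id=NULL, no match -> dropped
  - task 7 (Test): project_id=6 -> matches Delta
So 1 of 7 rows is dropped.

SQL:
SELECT a.name, b.name AS project
FROM tasks a
INNER JOIN projects b ON a.project_id = b.id

Result:
name     | project
---------+--------
Plan     | Delta  
Document | Delta  
Train    | Gamma  
Research | Gamma  
Setup    | Helix  
Test     | Delta  


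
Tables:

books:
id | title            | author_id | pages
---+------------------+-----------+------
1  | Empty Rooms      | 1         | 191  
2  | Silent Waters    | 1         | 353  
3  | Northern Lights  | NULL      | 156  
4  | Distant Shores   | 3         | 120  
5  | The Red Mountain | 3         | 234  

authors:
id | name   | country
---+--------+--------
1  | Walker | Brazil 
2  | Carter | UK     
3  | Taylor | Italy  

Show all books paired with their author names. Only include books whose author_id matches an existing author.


INNER JOIN keeps only books rows whose author_id matches an id in authors. Walk through each book:
  - book 1 (Empty Rooms): author_id=1 -> matches Walker
  - book 2 (Silent Waters): author_id=1 -> matches Walker
  - book 3 (Northern Lights): author_id=NULL, no match -> dropped
  - book 4 (Distant Shores): author_id=3 -> matches Taylor
  - book 5 (The Red Mountain): author_id=3 -> matches Taylor
So 1 of 5 rows is dropped.

SQL:
SELECT a.title, b.name AS author
FROM books a
INNER JOIN authors b ON a.author_id = b.id

Result:
title            | author
-----------------+-------
Empty Rooms      | Walker
Silent Waters    | Walker
Distant Shores   | Taylor
The Red Mountain | Taylor


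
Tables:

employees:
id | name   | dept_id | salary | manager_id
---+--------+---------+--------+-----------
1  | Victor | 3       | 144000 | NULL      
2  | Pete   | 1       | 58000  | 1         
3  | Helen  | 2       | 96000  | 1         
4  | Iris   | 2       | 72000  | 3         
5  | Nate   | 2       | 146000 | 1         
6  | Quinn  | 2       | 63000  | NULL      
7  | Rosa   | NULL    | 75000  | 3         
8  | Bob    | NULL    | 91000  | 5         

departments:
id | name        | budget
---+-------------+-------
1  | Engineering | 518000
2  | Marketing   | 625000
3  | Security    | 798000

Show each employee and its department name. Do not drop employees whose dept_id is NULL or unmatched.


LEFT JOIN keeps every row from employees (the left table); where dept_id has no match in departments, the department columns become NULL. Walk through each employee:
  - employee 1 (Victor): dept_id=3 -> matches Security
  - employee 2 (Pete): dept_id=1 -> matches Engineering
  - employee 3 (Helen): dept_id=2 -> matches Marketing
  - employee 4 (Iris): dept_id=2 -> matches Marketing
  - employee 5 (Nate): dept_id=2 -> matches Marketing
  - employee 6 (Quinn): dept_id=2 -> matches Marketing
  - employee 7 (Rosa): dept_id=NULL, no match -> kept with NULL
  - employee 8 (Bob): dept_id=NULL, no match -> kept with NULL
All 8 rows appear; 2 have NULL department.

SQL:
SELECT a.name, b.name AS department
FROM employees a
LEFT JOIN departments b ON a.dept_id = b.id

Result:
name   | department 
-------+------------
Victor | Security   
Pete   | Engineering
Helen  | Marketing  
Iris   | Marketing  
Nate   | Marketing  
Quinn  | Marketing  
Rosa   | NULL       
Bob    | NULL       


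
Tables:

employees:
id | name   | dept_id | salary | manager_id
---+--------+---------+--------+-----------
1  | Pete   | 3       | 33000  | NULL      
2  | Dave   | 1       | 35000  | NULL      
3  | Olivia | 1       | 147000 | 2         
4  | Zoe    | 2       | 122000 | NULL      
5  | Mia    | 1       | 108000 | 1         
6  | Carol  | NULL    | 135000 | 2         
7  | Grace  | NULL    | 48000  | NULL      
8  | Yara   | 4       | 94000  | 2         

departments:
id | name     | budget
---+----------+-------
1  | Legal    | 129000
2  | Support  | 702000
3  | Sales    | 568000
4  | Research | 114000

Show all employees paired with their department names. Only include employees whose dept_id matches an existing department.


INNER JOIN keeps only employees rows whose dept_id matches an id in departments. Walk through each employee:
  - employee 1 (Pete): dept_id=3 -> matches Sales
  - employee 2 (Dave): dept_id=1 -> matches Legal
  - employee 3 (Olivia): dept_id=1 -> matches Legal
  - employee 4 (Zoe): dept_id=2 -> matches Support
  - employee 5 (Mia): dept_id=1 -> matches Legal
  - employee 6 (Carol): dept_id=NULL, no match -> dropped
  - employee 7 (Grace): dept_id=NULL, no match -> dropped
  - employee 8 (Yara): dept_id=4 -> matches Research
So 2 of 8 rows are dropped.

SQL:
SELECT a.name, b.name AS department
FROM employees a
INNER JOIN departments b ON a.dept_id = b.id

Result:
name   | department
-------+-----------
Pete   | Sales     
Dave   | Legal     
Olivia | Legal     
Zoe    | Support   
Mia    | Legal     
Yara   | Research  


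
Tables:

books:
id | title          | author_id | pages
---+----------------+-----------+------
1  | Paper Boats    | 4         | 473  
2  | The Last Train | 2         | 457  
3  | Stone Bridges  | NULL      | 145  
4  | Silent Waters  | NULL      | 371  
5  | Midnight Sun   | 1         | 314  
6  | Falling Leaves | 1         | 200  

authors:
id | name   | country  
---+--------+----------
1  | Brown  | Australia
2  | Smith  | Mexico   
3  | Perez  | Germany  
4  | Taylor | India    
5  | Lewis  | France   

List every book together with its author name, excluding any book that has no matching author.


INNER JOIN keeps only books rows whose author_id matches an id in authors. Walk through each book:
  - book 1 (Paper Boats): author_id=4 -> matches Taylor
  - book 2 (The Last Train): author_id=2 -> matches Smith
  - book 3 (Stone Bridges): author_id=NULL, no match -> dropped
  - book 4 (Silent Waters): author_id=NULL, no match -> dropped
  - book 5 (Midnight Sun): author_id=1 -> matches Brown
  - book 6 (Falling Leaves): author_id=1 -> matches Brown
So 2 of 6 rows are dropped.

SQL:
SELECT a.title, b.name AS author
FROM books a
INNER JOIN authors b ON a.author_id = b.id

Result:
title          | author
---------------+-------
Paper Boats    | Taylor
The Last Train | Smith 
Midnight Sun   | Brown 
Falling Leaves | Brown 


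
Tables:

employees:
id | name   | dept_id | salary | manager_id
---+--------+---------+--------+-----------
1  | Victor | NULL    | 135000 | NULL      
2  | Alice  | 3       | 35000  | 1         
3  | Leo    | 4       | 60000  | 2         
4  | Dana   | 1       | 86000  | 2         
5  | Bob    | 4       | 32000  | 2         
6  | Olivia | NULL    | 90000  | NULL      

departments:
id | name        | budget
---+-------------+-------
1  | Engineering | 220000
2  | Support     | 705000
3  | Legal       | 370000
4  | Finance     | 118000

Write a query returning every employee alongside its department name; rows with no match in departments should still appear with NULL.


LEFT JOIN keeps every row from employees (the left table); where dept_id has no match in departments, the department columns become NULL. Walk through each employee:
  - employee 1 (Victor): dept_id=NULL, no match -> kept with NULL
  - employee 2 (Alice): dept_id=3 -> matches Legal
  - employee 3 (Leo): dept_id=4 -> matches Finance
  - employee 4 (Dana): dept_id=1 -> matches Engineering
  - employee 5 (Bob): dept_id=4 -> matches Finance
  - employee 6 (Olivia): dept_id=NULL, no match -> kept with NULL
All 6 rows appear; 2 have NULL department.

SQL:
SELECT a.name, b.name AS department
FROM employees a
LEFT JOIN departments b ON a.dept_id = b.id

Result:
name   | department 
-------+------------
Victor | NULL       
Alice  | Legal      
Leo    | Finance    
Dana   | Engineering
Bob    | Finance    
Olivia | NULL       


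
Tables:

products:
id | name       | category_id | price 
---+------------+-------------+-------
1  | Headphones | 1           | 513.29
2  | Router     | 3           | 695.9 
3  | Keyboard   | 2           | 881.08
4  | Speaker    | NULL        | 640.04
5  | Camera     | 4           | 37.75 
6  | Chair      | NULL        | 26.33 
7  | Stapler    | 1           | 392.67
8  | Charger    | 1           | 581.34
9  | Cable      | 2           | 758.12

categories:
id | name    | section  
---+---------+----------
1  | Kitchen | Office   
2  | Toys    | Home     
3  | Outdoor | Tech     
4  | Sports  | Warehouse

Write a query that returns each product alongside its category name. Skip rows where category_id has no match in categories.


INNER JOIN keeps only products rows whose category_id matches an id in categories. Walk through each product:
  - product 1 (Headphones): category_id=1 -> matches Kitchen
  - product 2 (Router): category_id=3 -> matches Outdoor
  - product 3 (Keyboard): category_id=2 -> matches Toys
  - product 4 (Speaker): category_id=NULL, no match -> dropped
  - product 5 (Camera): category_id=4 -> matches Sports
  - product 6 (Chair): category_id=NULL, no match -> dropped
  - product 7 (Stapler): category_id=1 -> matches Kitchen
  - product 8 (Charger): category_id=1 -> matches Kitchen
  - product 9 (Cable): category_id=2 -> matches Toys
So 2 of 9 rows are dropped.

SQL:
SELECT a.name, b.name AS category
FROM products a
INNER JOIN categories b ON a.category_id = b.id

Result:
name       | category
-----------+---------
Headphones | Kitchen 
Router     | Outdoor 
Keyboard   | Toys    
Camera     | Sports  
Stapler    | Kitchen 
Charger    | Kitchen 
Cable      | Toys    


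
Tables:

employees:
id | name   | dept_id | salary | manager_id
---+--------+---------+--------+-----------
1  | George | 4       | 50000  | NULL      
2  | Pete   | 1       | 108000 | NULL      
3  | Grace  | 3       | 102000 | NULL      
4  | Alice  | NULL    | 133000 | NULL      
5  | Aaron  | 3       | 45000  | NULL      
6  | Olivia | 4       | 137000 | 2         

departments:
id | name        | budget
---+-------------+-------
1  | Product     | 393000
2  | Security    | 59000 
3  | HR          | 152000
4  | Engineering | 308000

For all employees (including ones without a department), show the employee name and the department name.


LEFT JOIN keeps every row from employees (the left table); where dept_id has no match in departments, the department columns become NULL. Walk through each employee:
  - employee 1 (George): dept_id=4 -> matches Engineering
  - employee 2 (Pete): dept_id=1 -> matches Product
  - employee 3 (Grace): dept_id=3 -> matches HR
  - employee 4 (Alice): dept_id=NULL, no match -> kept with NULL
  - employee 5 (Aaron): dept_id=3 -> matches HR
  - employee 6 (Olivia): dept_id=4 -> matches Engineering
All 6 rows appear; 1 has NULL department.

SQL:
SELECT a.name, b.name AS department
FROM employees a
LEFT JOIN departments b ON a.dept_id = b.id

Result:
name   | department 
-------+------------
George | Engineering
Pete   | Product    
Grace  | HR         
Alice  | NULL       
Aaron  | HR         
Olivia | Engineering


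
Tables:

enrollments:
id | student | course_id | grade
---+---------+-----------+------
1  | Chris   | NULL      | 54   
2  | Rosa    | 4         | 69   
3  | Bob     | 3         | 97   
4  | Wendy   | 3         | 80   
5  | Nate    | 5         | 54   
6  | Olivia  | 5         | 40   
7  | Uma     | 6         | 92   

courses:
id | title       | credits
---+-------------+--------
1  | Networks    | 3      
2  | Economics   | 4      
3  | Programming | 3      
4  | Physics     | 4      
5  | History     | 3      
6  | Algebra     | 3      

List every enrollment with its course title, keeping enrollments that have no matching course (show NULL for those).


LEFT JOIN keeps every row from enrollments (the left table); where course_id has no match in courses, the course columns become NULL. Walk through each enrollment:
  - enrollment 1 (Chris): course_id=NULL, no match -> kept with NULL
  - enrollment 2 (Rosa): course_id=4 -> matches Physics
  - enrollment 3 (Bob): course_id=3 -> matches Programming
  - enrollment 4 (Wendy): course_id=3 -> matches Programming
  - enrollment 5 (Nate): course_id=5 -> matches History
  - enrollment 6 (Olivia): course_id=5 -> matches History
  - enrollment 7 (Uma): course_id=6 -> matches Algebra
All 7 rows appear; 1 has NULL course.

SQL:
SELECT a.student, b.title AS course
FROM enrollments a
LEFT JOIN courses b ON a.course_id = b.id

Result:
student | course     
--------+------------
Chris   | NULL       
Rosa    | Physics    
Bob     | Programming
Wendy   | Programming
Nate    | History    
Olivia  | History    
Uma     | Algebra    


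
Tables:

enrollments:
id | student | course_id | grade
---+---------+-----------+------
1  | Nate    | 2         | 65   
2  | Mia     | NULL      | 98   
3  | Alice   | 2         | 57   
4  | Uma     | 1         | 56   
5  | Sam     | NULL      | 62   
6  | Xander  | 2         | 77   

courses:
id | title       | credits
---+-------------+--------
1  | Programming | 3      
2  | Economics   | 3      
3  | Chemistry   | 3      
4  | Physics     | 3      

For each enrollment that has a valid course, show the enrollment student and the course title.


INNER JOIN keeps only enrollments rows whose course_id matches an id in courses. Walk through each enrollment:
  - enrollment 1 (Nate): course_id=2 -> matches Economics
  - enrollment 2 (Mia): course_id=NULL, no match -> dropped
  - enrollment 3 (Alice): course_id=2 -> matches Economics
  - enrollment 4 (Uma): course_id=1 -> matches Programming
  - enrollment 5 (Sam): course_id=NULL, no match -> dropped
  - enrollment 6 (Xander): course_id=2 -> matches Economics
So 2 of 6 rows are dropped.

SQL:
SELECT a.student, b.title AS course
FROM enrollments a
INNER JOIN courses b ON a.course_id = b.id

Result:
student | course     
--------+------------
Nate    | Economics  
Alice   | Economics  
Uma     | Programming
Xander  | Economics  


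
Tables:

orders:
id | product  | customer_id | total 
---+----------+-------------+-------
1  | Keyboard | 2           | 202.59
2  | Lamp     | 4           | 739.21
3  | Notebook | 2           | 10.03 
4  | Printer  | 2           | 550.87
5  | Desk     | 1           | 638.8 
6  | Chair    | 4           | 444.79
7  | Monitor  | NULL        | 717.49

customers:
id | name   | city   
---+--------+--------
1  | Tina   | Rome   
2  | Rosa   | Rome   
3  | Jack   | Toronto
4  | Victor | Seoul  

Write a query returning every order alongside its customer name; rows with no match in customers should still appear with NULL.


LEFT JOIN keeps every row from orders (the left table); where customer_id has no match in customers, the customer columns become NULL. Walk through each order:
  - order 1 (Keyboard): customer_id=2 -> matches Rosa
  - order 2 (Lamp): customer_id=4 -> matches Victor
  - order 3 (Notebook): customer_id=2 -> matches Rosa
  - order 4 (Printer): customer_id=2 -> matches Rosa
  - order 5 (Desk): customer_id=1 -> matches Tina
  - order 6 (Chair): customer_id=4 -> matches Victor
  - order 7 (Monitor): customer_id=NULL, no match -> kept with NULL
All 7 rows appear; 1 has NULL customer.

SQL:
SELECT a.product, b.name AS customer
FROM orders a
LEFT JOIN customers b ON a.customer_id = b.id

Result:
product  | customer
---------+---------
Keyboard | Rosa    
Lamp     | Victor  
Notebook | Rosa    
Printer  | Rosa    
Desk     | Tina    
Chair    | Victor  
Monitor  | NULL    


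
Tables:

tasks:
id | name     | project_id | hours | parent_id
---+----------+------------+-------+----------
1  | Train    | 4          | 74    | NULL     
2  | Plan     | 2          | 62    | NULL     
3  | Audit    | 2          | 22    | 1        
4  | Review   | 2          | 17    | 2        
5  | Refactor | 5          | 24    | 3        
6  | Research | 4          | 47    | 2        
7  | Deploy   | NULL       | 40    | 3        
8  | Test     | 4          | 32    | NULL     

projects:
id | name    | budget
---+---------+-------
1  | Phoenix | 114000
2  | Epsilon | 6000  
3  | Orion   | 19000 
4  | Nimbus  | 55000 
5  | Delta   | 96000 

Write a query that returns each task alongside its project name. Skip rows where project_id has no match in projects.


INNER JOIN keeps only tasks rows whose project_id matches an id in projects. Walk through each task:
  - task 1 (Train): project_id=4 -> matches Nimbus
  - task 2 (Plan): project_id=2 -> matches Epsilon
  - task 3 (Audit): project_id=2 -> matches Epsilon
  - task 4 (Review): project_id=2 -> matches Epsilon
  - task 5 (Refactor): project_id=5 -> matches Delta
  - task 6 (Research): project_id=4 -> matches Nimbus
  - task 7 (Deploy): project_id=NULL, no match -> dropped
  - task 8 (Test): project_id=4 -> matches Nimbus
So 1 of 8 rows is dropped.

SQL:
SELECT a.name, b.name AS project
FROM tasks a
INNER JOIN projects b ON a.project_id = b.id

Result:
name     | project
---------+--------
Train    | Nimbus 
Plan     | Epsilon
Audit    | Epsilon
Review   | Epsilon
Refactor | Delta  
Research | Nimbus 
Test     | Nimbus 


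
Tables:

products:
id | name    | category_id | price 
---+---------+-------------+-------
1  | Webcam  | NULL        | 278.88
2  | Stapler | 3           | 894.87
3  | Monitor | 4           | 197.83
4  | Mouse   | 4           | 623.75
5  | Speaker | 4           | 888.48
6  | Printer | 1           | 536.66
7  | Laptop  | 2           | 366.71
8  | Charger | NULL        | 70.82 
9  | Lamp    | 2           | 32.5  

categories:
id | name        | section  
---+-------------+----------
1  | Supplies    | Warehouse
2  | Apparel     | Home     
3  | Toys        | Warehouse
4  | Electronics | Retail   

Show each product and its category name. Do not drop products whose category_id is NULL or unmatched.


LEFT JOIN keeps every row from products (the left table); where category_id has no match in categories, the category columns become NULL. Walk through each product:
  - product 1 (Webcam): category_id=NULL, no match -> kept with NULL
  - product 2 (Stapler): category_id=3 -> matches Toys
  - product 3 (Monitor): category_id=4 -> matches Electronics
  - product 4 (Mouse): category_id=4 -> matches Electronics
  - product 5 (Speaker): category_id=4 -> matches Electronics
  - product 6 (Printer): category_id=1 -> matches Supplies
  - product 7 (Laptop): category_id=2 -> matches Apparel
  - product 8 (Charger): category_id=NULL, no match -> kept with NULL
  - product 9 (Lamp): category_id=2 -> matches Apparel
All 9 rows appear; 2 have NULL category.

SQL:
SELECT a.name, b.name AS category
FROM products a
LEFT JOIN categories b ON a.category_id = b.id

Result:
name    | category   
--------+------------
Webcam  | NULL       
Stapler | Toys       
Monitor | Electronics
Mouse   | Electronics
Speaker | Electronics
Printer | Supplies   
Laptop  | Apparel    
Charger | NULL       
Lamp    | Apparel    


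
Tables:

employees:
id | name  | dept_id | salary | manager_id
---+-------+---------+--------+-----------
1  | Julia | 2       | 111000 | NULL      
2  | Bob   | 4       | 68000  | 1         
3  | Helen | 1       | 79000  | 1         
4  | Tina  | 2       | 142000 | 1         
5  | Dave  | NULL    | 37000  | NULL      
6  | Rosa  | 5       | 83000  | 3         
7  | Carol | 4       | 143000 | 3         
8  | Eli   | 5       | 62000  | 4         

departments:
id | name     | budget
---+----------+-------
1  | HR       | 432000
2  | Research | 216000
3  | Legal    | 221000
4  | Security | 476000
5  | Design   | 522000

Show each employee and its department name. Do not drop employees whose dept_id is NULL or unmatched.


LEFT JOIN keeps every row from employees (the left table); where dept_id has no match in departments, the department columns become NULL. Walk through each employee:
  - employee 1 (Julia): dept_id=2 -> matches Research
  - employee 2 (Bob): dept_id=4 -> matches Security
  - employee 3 (Helen): dept_id=1 -> matches HR
  - employee 4 (Tina): dept_id=2 -> matches Research
  - employee 5 (Dave): dept_id=NULL, no match -> kept with NULL
  - employee 6 (Rosa): dept_id=5 -> matches Design
  - employee 7 (Carol): dept_id=4 -> matches Security
  - employee 8 (Eli): dept_id=5 -> matches Design
All 8 rows appear; 1 has NULL department.

SQL:
SELECT a.name, b.name AS department
FROM employees a
LEFT JOIN departments b ON a.dept_id = b.id

Result:
name  | department
------+-----------
Julia | Research  
Bob   | Security  
Helen | HR        
Tina  | Research  
Dave  | NULL      
Rosa  | Design    
Carol | Security  
Eli   | Design    


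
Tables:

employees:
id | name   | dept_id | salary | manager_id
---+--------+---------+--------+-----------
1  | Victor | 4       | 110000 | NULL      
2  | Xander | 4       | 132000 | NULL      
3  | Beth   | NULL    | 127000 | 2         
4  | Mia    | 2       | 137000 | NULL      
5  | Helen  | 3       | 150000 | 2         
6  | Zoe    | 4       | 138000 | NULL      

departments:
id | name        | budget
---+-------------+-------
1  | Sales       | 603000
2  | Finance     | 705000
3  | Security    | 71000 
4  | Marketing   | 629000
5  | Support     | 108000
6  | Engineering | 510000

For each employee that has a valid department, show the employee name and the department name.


INNER JOIN keeps only employees rows whose dept_id matches an id in departments. Walk through each employee:
  - employee 1 (Victor): dept_id=4 -> matches Marketing
  - employee 2 (Xander): dept_id=4 -> matches Marketing
  - employee 3 (Beth): dept_id=NULL, no match -> dropped
  - employee 4 (Mia): dept_id=2 -> matches Finance
  - employee 5 (Helen): dept_id=3 -> matches Security
  - employee 6 (Zoe): dept_id=4 -> matches Marketing
So 1 of 6 rows is dropped.

SQL:
SELECT a.name, b.name AS department
FROM employees a
INNER JOIN departments b ON a.dept_id = b.id

Result:
name   | department
-------+-----------
Victor | Marketing 
Xander | Marketing 
Mia    | Finance   
Helen  | Security  
Zoe    | Marketing 
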